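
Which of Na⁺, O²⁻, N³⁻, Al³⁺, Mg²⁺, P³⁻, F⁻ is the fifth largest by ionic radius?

Na⁺

Al³⁺: 10 e⁻, Z=13, Mg²⁺: 10 e⁻, Z=12, Na⁺: 10 e⁻, Z=11, F⁻: 10 e⁻, Z=9, O²⁻: 10 e⁻, Z=8, N³⁻: 10 e⁻, Z=7, P³⁻: 18 e⁻, Z=15. Al³⁺ < Mg²⁺ (isoelectronic, higher Z=13 is smaller); Mg²⁺ < Na⁺ (isoelectronic, higher Z=12 is smaller); Na⁺ < F⁻ (both 10 e⁻, Z=11>9); F⁻ < O²⁻ (isoelectronic, higher Z=9 is smaller); O²⁻ < N³⁻ (isoelectronic, higher Z=8 is smaller); N³⁻ < P³⁻ (same group, 1 shell fewer).
Full ascending order: Al³⁺ < Mg²⁺ < Na⁺ < F⁻ < O²⁻ < N³⁻ < P³⁻. Counting from the largest, position 5 is Na⁺.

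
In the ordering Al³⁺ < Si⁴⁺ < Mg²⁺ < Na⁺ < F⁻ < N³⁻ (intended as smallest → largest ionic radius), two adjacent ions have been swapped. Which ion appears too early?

Scanning neighbour by neighbour, only Al³⁺/Si⁴⁺ violates a trend: both have 10 electrons but Z(Si)=14 > Z(Al)=13, so Si⁴⁺ should be the smaller of the two. That makes Al³⁺ the one sitting a position early relative to where it belongs.

Al³⁺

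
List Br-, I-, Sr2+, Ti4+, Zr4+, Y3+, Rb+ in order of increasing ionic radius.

Ti4+ < Zr4+ < Y3+ < Sr2+ < Rb+ < Br- < I-

Work out protons and electrons: Ti4+ (Z=22, 18 e⁻), Zr4+ (Z=40, 36 e⁻), Y3+ (Z=39, 36 e⁻), Sr2+ (Z=38, 36 e⁻), Rb+ (Z=37, 36 e⁻), Br- (Z=35, 36 e⁻), I- (Z=53, 54 e⁻). Ti4+ < Zr4+ (same group, period 4 vs 5); Zr4+ < Y3+ (both 36 e⁻, Z=40>39); Y3+ < Sr2+ (isoelectronic, higher Z=39 is smaller); Sr2+ < Rb+ (isoelectronic, higher Z=38 is smaller); Rb+ < Br- (both 36 e⁻, Z=37>35); Br- < I- (same group, period 4 vs 5).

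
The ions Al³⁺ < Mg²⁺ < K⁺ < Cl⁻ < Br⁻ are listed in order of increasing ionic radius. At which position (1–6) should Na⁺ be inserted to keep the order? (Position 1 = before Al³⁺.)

First list Z and electron count for each: Al³⁺ (Z=13, 10 e⁻), Mg²⁺ (Z=12, 10 e⁻), Na⁺ (Z=11, 10 e⁻), K⁺ (Z=19, 18 e⁻), Cl⁻ (Z=17, 18 e⁻), Br⁻ (Z=35, 36 e⁻). Al³⁺ < Mg²⁺ (isoelectronic, higher Z=13 is smaller); Mg²⁺ < Na⁺ (isoelectronic, higher Z=12 is smaller); Na⁺ < K⁺ (same group, period 3 vs 4); K⁺ < Cl⁻ (isoelectronic, higher Z=19 is smaller); Cl⁻ < Br⁻ (same group, period 3 vs 4).
The complete sequence is Al³⁺ < Mg²⁺ < Na⁺ < K⁺ < Cl⁻ < Br⁻. Na⁺ sits at position 3.

3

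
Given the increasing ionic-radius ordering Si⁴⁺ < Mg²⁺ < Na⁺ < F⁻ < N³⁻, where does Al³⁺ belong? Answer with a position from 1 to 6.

Isoelectronic series (10 e⁻ each). Size is set by nuclear charge: more protons means a smaller ion. Si⁴⁺ (Z=14), Al³⁺ (Z=13), Mg²⁺ (Z=12), Na⁺ (Z=11), F⁻ (Z=9), N³⁻ (Z=7).
Putting Al³⁺ in gives Si⁴⁺ < Al³⁺ < Mg²⁺ < Na⁺ < F⁻ < N³⁻; it lands at slot 2.

2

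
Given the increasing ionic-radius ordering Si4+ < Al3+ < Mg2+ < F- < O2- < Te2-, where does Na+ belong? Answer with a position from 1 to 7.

4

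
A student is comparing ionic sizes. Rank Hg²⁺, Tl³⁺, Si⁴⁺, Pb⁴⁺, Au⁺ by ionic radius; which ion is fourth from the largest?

Pb⁴⁺

Si⁴⁺ has 10 e⁻ (Z=14), Pb⁴⁺ has 78 e⁻ (Z=82), Tl³⁺ has 78 e⁻ (Z=81), Hg²⁺ has 78 e⁻ (Z=80), Au⁺ has 78 e⁻ (Z=79). Si⁴⁺ < Pb⁴⁺ (same group, 3 shells fewer); Pb⁴⁺ < Tl³⁺ (isoelectronic, higher Z=82 is smaller); Tl³⁺ < Hg²⁺ (both 78 e⁻, Z=81>80); Hg²⁺ < Au⁺ (isoelectronic, higher Z=80 is smaller).
Full ascending order: Si⁴⁺ < Pb⁴⁺ < Tl³⁺ < Hg²⁺ < Au⁺. Counting from the largest, position 4 is Pb⁴⁺.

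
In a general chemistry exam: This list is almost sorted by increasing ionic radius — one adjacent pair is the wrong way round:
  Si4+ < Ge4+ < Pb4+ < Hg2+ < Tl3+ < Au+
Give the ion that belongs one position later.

Check each adjacent pair. Hg2+ and Tl3+ are reversed: both have 78 electrons but Z(Tl)=81 > Z(Hg)=80, so Tl3+ should be the smaller of the two. No other neighbouring pair contradicts the periodic trends, so Hg2+ is the ion listed too early.

Hg2+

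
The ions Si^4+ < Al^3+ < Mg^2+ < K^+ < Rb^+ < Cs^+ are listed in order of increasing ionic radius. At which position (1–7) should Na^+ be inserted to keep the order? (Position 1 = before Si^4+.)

Work out protons and electrons: Si^4+: 10 e⁻, Z=14, Al^3+: 10 e⁻, Z=13, Mg^2+: 10 e⁻, Z=12, Na^+: 10 e⁻, Z=11, K^+: 18 e⁻, Z=19, Rb^+: 36 e⁻, Z=37, Cs^+: 54 e⁻, Z=55. Si^4+ < Al^3+ (both 10 e⁻, Z=14>13); Al^3+ < Mg^2+ (both 10 e⁻, Z=13>12); Mg^2+ < Na^+ (isoelectronic, higher Z=12 is smaller); Na^+ < K^+ (same group, 1 shell fewer); K^+ < Rb^+ (same group, 1 shell fewer); Rb^+ < Cs^+ (same group, period 5 vs 6).
Merged order: Si^4+ < Al^3+ < Mg^2+ < Na^+ < K^+ < Rb^+ < Cs^+ — Na^+ is number 4.

4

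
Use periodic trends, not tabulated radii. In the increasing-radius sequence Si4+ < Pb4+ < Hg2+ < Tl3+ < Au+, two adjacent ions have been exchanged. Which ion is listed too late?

Compare adjacent ions: they are isoelectronic (78 e⁻) and Tl has more protons than Hg (81 vs 80), making Tl3+ smaller — yet in this increasing list Hg2+ sits before Tl3+. Nothing else is reversed, so Tl3+ should move one place to the left.

Tl3+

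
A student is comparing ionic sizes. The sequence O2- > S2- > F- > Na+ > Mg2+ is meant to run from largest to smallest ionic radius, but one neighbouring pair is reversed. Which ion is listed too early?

O2-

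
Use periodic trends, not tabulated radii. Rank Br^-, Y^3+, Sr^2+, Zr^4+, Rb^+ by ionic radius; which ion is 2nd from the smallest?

Each ion has 36 electrons. The ranking follows nuclear charge in reverse — greater Z gives a smaller radius. Zr^4+ (Z=40), Y^3+ (Z=39), Sr^2+ (Z=38), Rb^+ (Z=37), Br^- (Z=35).
Full ascending order: Zr^4+ < Y^3+ < Sr^2+ < Rb^+ < Br^-. Counting from the smallest, position 2 is Y^3+.

Y^3+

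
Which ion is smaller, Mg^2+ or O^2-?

Mg^2+

These species are isoelectronic with 10 electrons. The only difference is the number of protons: Mg^2+ (Z=12), O^2- (Z=8). The strongest nuclear pull (Mg^2+) gives the smallest ion.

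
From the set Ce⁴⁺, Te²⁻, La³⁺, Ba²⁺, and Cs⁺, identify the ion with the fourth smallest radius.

These species are isoelectronic with 54 electrons. The only difference is the number of protons: Ce⁴⁺ (Z=58), La³⁺ (Z=57), Ba²⁺ (Z=56), Cs⁺ (Z=55), Te²⁻ (Z=52). The strongest nuclear pull (Ce⁴⁺) gives the smallest ion.
Ordering: Ce⁴⁺ < La³⁺ < Ba²⁺ < Cs⁺ < Te²⁻. The fourth smallest is Cs⁺.

Cs⁺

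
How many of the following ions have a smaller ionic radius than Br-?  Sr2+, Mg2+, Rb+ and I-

3

Tabulating Z and e⁻: Mg2+: 10 e⁻, Z=12, Sr2+: 36 e⁻, Z=38, Rb+: 36 e⁻, Z=37, Br-: 36 e⁻, Z=35, I-: 54 e⁻, Z=53. Mg2+ < Sr2+ (same group, period 3 vs 5); Sr2+ < Rb+ (both 36 e⁻, Z=38>37); Rb+ < Br- (isoelectronic, higher Z=37 is smaller); Br- < I- (same group, 1 shell fewer).
Ordering all of them (including Br-) by radius gives Mg2+ < Sr2+ < Rb+ < Br- < I-. That's 3.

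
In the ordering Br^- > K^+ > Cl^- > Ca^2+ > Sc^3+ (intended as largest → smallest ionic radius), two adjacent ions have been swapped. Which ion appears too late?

Compare adjacent ions: K^+ and Cl^- share 18 electrons; the higher nuclear charge on K (Z=19) contracts it more, so K^+ < Cl^- — yet in this decreasing list K^+ sits before Cl^-. Nothing else is reversed, so Cl^- should move one place to the left.

Cl^-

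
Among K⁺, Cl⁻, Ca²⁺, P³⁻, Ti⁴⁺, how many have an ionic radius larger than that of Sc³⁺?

Isoelectronic series (18 e⁻ each). Size is set by nuclear charge: more protons means a smaller ion. Ti⁴⁺ (Z=22), Sc³⁺ (Z=21), Ca²⁺ (Z=20), K⁺ (Z=19), Cl⁻ (Z=17), P³⁻ (Z=15).
Overall: Ti⁴⁺ < Sc³⁺ < Ca²⁺ < K⁺ < Cl⁻ < P³⁻. Sc³⁺ has 1 below it and 4 above. So 4 are larger.

4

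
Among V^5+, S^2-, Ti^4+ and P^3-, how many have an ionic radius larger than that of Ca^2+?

These species are isoelectronic with 18 electrons. The only difference is the number of protons: V^5+ (Z=23), Ti^4+ (Z=22), Ca^2+ (Z=20), S^2- (Z=16), P^3- (Z=15). The strongest nuclear pull (V^5+) gives the smallest ion.
Placing each against Ca^2+: smaller — V^5+, Ti^4+; larger — S^2-, P^3-. So 2 are larger.

2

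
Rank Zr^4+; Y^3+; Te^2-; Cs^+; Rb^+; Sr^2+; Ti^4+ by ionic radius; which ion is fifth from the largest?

Y^3+

Tabulating Z and e⁻: Ti^4+: 18 e⁻, Z=22, Zr^4+: 36 e⁻, Z=40, Y^3+: 36 e⁻, Z=39, Sr^2+: 36 e⁻, Z=38, Rb^+: 36 e⁻, Z=37, Cs^+: 54 e⁻, Z=55, Te^2-: 54 e⁻, Z=52. Ti^4+ < Zr^4+ (same group, period 4 vs 5); Zr^4+ < Y^3+ (both 36 e⁻, Z=40>39); Y^3+ < Sr^2+ (both 36 e⁻, Z=39>38); Sr^2+ < Rb^+ (both 36 e⁻, Z=38>37); Rb^+ < Cs^+ (same group, period 5 vs 6); Cs^+ < Te^2- (isoelectronic, higher Z=55 is smaller).
That gives Ti^4+ < Zr^4+ < Y^3+ < Sr^2+ < Rb^+ < Cs^+ < Te^2-. From the largest end, number 5 is Y^3+.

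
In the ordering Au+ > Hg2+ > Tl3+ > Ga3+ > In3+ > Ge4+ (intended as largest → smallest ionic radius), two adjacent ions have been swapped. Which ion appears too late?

Scanning neighbour by neighbour, only Ga3+/In3+ violates a trend: both in group 13 with the same charge; Ga3+ (period 4) has the smaller radius. That makes In3+ the one sitting a position late relative to where it belongs.

In3+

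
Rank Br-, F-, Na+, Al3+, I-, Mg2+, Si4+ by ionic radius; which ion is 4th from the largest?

Na+

Si4+ (Z=14, 10 e⁻), Al3+ (Z=13, 10 e⁻), Mg2+ (Z=12, 10 e⁻), Na+ (Z=11, 10 e⁻), F- (Z=9, 10 e⁻), Br- (Z=35, 36 e⁻), I- (Z=53, 54 e⁻). Si4+ < Al3+ (isoelectronic, higher Z=14 is smaller); Al3+ < Mg2+ (both 10 e⁻, Z=13>12); Mg2+ < Na+ (isoelectronic, higher Z=12 is smaller); Na+ < F- (isoelectronic, higher Z=11 is smaller); F- < Br- (same group, period 2 vs 4); Br- < I- (same group, 1 shell fewer).
Ordering: Si4+ < Al3+ < Mg2+ < Na+ < F- < Br- < I-. The 4th largest is Na+.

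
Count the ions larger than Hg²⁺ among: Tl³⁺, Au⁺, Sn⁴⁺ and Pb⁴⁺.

First list Z and electron count for each: Sn⁴⁺: 46 e⁻, Z=50, Pb⁴⁺: 78 e⁻, Z=82, Tl³⁺: 78 e⁻, Z=81, Hg²⁺: 78 e⁻, Z=80, Au⁺: 78 e⁻, Z=79. Sn⁴⁺ < Pb⁴⁺ (same group, period 5 vs 6); Pb⁴⁺ < Tl³⁺ (isoelectronic, higher Z=82 is smaller); Tl³⁺ < Hg²⁺ (both 78 e⁻, Z=81>80); Hg²⁺ < Au⁺ (both 78 e⁻, Z=80>79).
Relative to Hg²⁺, the ions that are larger are Au⁺. Count: 1.

1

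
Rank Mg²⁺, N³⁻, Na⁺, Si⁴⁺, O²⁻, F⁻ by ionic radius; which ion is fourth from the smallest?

F⁻

Isoelectronic series (10 e⁻ each). Size is set by nuclear charge: more protons means a smaller ion. Si⁴⁺ (Z=14), Mg²⁺ (Z=12), Na⁺ (Z=11), F⁻ (Z=9), O²⁻ (Z=8), N³⁻ (Z=7).
Full ascending order: Si⁴⁺ < Mg²⁺ < Na⁺ < F⁻ < O²⁻ < N³⁻. Counting from the smallest, position 4 is F⁻.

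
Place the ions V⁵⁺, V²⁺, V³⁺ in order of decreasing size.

Same element, different charge: the more highly charged cation has fewer electrons and a greater effective nuclear charge per electron, making V⁵⁺ the smallest.

V²⁺ > V³⁺ > V⁵⁺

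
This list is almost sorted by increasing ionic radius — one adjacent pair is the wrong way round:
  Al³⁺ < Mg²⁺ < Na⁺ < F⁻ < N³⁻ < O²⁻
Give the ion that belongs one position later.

N³⁻

Compare adjacent ions: they are isoelectronic (10 e⁻) and O has more protons than N (8 vs 7), making O²⁻ smaller — yet in this increasing list N³⁻ sits before O²⁻. Nothing else is reversed, so N³⁻ should move one place to the right.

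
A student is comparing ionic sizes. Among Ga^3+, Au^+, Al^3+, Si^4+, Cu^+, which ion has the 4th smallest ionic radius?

Cu^+

First list Z and electron count for each: Si^4+ (Z=14, 10 e⁻), Al^3+ (Z=13, 10 e⁻), Ga^3+ (Z=31, 28 e⁻), Cu^+ (Z=29, 28 e⁻), Au^+ (Z=79, 78 e⁻). Si^4+ < Al^3+ (isoelectronic, higher Z=14 is smaller); Al^3+ < Ga^3+ (same group, period 3 vs 4); Ga^3+ < Cu^+ (isoelectronic, higher Z=31 is smaller); Cu^+ < Au^+ (same group, period 4 vs 6).
So the order is Si^4+ < Al^3+ < Ga^3+ < Cu^+ < Au^+; the 4th-smallest ion is Cu^+.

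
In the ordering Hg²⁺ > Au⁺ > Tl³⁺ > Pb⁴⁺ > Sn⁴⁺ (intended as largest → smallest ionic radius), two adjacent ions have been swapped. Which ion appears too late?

Au⁺

Scanning neighbour by neighbour, only Hg²⁺/Au⁺ violates a trend: they are isoelectronic (78 e⁻) and Hg has more protons than Au (80 vs 79), making Hg²⁺ smaller. That makes Au⁺ the one sitting a position late relative to where it belongs.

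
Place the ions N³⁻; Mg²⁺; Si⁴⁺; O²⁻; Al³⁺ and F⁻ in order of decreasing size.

All of these have 10 electrons (isoelectronic). With the same electron cloud, the ion with the most protons pulls it in tightest. Nuclear charges: Si⁴⁺ (Z=14), Al³⁺ (Z=13), Mg²⁺ (Z=12), F⁻ (Z=9), O²⁻ (Z=8), N³⁻ (Z=7). Highest Z is smallest.

N³⁻ > O²⁻ > F⁻ > Mg²⁺ > Al³⁺ > Si⁴⁺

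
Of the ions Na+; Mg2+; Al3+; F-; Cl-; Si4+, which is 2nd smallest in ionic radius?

Al3+

Electron counts and nuclear charges: Si4+ has 10 e⁻ (Z=14), Al3+ has 10 e⁻ (Z=13), Mg2+ has 10 e⁻ (Z=12), Na+ has 10 e⁻ (Z=11), F- has 10 e⁻ (Z=9), Cl- has 18 e⁻ (Z=17). Si4+ < Al3+ (isoelectronic, higher Z=14 is smaller); Al3+ < Mg2+ (both 10 e⁻, Z=13>12); Mg2+ < Na+ (isoelectronic, higher Z=12 is smaller); Na+ < F- (isoelectronic, higher Z=11 is smaller); F- < Cl- (same group, 1 shell fewer).
That gives Si4+ < Al3+ < Mg2+ < Na+ < F- < Cl-. From the smallest end, number 2 is Al3+.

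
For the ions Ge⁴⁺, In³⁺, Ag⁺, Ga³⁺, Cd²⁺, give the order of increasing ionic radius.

Ge⁴⁺ < Ga³⁺ < In³⁺ < Cd²⁺ < Ag⁺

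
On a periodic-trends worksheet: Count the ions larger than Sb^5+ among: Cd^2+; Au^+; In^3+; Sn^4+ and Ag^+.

5

Work out protons and electrons: Sb^5+: 46 e⁻, Z=51, Sn^4+: 46 e⁻, Z=50, In^3+: 46 e⁻, Z=49, Cd^2+: 46 e⁻, Z=48, Ag^+: 46 e⁻, Z=47, Au^+: 78 e⁻, Z=79. Sb^5+ < Sn^4+ (isoelectronic, higher Z=51 is smaller); Sn^4+ < In^3+ (isoelectronic, higher Z=50 is smaller); In^3+ < Cd^2+ (isoelectronic, higher Z=49 is smaller); Cd^2+ < Ag^+ (both 46 e⁻, Z=48>47); Ag^+ < Au^+ (same group, period 5 vs 6).
Ordering all of them (including Sb^5+) by radius gives Sb^5+ < Sn^4+ < In^3+ < Cd^2+ < Ag^+ < Au^+. That's 5.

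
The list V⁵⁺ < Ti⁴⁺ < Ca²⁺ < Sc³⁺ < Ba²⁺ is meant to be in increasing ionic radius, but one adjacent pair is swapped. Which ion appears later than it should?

Sc³⁺

Scanning neighbour by neighbour, only Ca²⁺/Sc³⁺ violates a trend: Sc³⁺ and Ca²⁺ share 18 electrons; the higher nuclear charge on Sc (Z=21) contracts it more, so Sc³⁺ < Ca²⁺. That makes Sc³⁺ the one sitting a position late relative to where it belongs.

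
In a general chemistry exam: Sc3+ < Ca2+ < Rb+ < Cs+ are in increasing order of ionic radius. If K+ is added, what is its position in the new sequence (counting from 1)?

Sc3+: 18 e⁻, Z=21, Ca2+: 18 e⁻, Z=20, K+: 18 e⁻, Z=19, Rb+: 36 e⁻, Z=37, Cs+: 54 e⁻, Z=55. Sc3+ < Ca2+ (isoelectronic, higher Z=21 is smaller); Ca2+ < K+ (both 18 e⁻, Z=20>19); K+ < Rb+ (same group, 1 shell fewer); Rb+ < Cs+ (same group, 1 shell fewer).
Putting K+ in gives Sc3+ < Ca2+ < K+ < Rb+ < Cs+; it lands at slot 3.

3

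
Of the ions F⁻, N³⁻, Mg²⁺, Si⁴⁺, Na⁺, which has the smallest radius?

Each ion has 10 electrons. The ranking follows nuclear charge in reverse — greater Z gives a smaller radius. Si⁴⁺ (Z=14), Mg²⁺ (Z=12), Na⁺ (Z=11), F⁻ (Z=9), N³⁻ (Z=7).

Si⁴⁺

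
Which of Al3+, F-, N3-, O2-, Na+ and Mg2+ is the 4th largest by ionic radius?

Na+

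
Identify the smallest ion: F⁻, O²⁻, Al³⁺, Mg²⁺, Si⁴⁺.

Si⁴⁺

All of these have 10 electrons (isoelectronic). With the same electron cloud, the ion with the most protons pulls it in tightest. Nuclear charges: Si⁴⁺ (Z=14), Al³⁺ (Z=13), Mg²⁺ (Z=12), F⁻ (Z=9), O²⁻ (Z=8). Highest Z is smallest.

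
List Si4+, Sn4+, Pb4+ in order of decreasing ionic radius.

Pb4+ > Sn4+ > Si4+

All are in the same group with charge +4. Radius grows down the group as n (the outermost shell) increases.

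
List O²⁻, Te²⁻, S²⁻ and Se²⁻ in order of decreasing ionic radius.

Te²⁻ > Se²⁻ > S²⁻ > O²⁻

Same group, same charge. Going down the group adds an extra shell of electrons, so the ion gets larger: O²⁻ is highest in the group and smallest.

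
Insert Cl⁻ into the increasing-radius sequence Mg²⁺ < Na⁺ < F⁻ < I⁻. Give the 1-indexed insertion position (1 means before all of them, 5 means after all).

Mg²⁺: 10 e⁻, Z=12, Na⁺: 10 e⁻, Z=11, F⁻: 10 e⁻, Z=9, Cl⁻: 18 e⁻, Z=17, I⁻: 54 e⁻, Z=53. Mg²⁺ < Na⁺ (isoelectronic, higher Z=12 is smaller); Na⁺ < F⁻ (isoelectronic, higher Z=11 is smaller); F⁻ < Cl⁻ (same group, 1 shell fewer); Cl⁻ < I⁻ (same group, 2 shells fewer).
With Cl⁻ included the full order is Mg²⁺ < Na⁺ < F⁻ < Cl⁻ < I⁻, so it takes position 4.

4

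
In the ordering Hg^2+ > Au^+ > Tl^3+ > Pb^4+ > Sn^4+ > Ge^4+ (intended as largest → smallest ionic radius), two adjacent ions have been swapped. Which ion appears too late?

Au^+

The pair Hg^2+, Au^+ is the wrong way round — Hg^2+ and Au^+ share 78 electrons; the higher nuclear charge on Hg (Z=80) contracts it more, so Hg^2+ < Au^+. All other adjacent pairs agree with periodic trends, so Au^+ is the misplaced ion.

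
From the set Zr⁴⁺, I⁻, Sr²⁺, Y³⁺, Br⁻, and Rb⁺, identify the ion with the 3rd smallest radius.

Tabulating Z and e⁻: Zr⁴⁺ (Z=40, 36 e⁻), Y³⁺ (Z=39, 36 e⁻), Sr²⁺ (Z=38, 36 e⁻), Rb⁺ (Z=37, 36 e⁻), Br⁻ (Z=35, 36 e⁻), I⁻ (Z=53, 54 e⁻). Zr⁴⁺ < Y³⁺ (both 36 e⁻, Z=40>39); Y³⁺ < Sr²⁺ (isoelectronic, higher Z=39 is smaller); Sr²⁺ < Rb⁺ (isoelectronic, higher Z=38 is smaller); Rb⁺ < Br⁻ (both 36 e⁻, Z=37>35); Br⁻ < I⁻ (same group, 1 shell fewer).
Ordering: Zr⁴⁺ < Y³⁺ < Sr²⁺ < Rb⁺ < Br⁻ < I⁻. The 3rd smallest is Sr²⁺.

Sr²⁺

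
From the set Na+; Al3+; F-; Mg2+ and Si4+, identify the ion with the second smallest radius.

Al3+

All of these have 10 electrons (isoelectronic). With the same electron cloud, the ion with the most protons pulls it in tightest. Nuclear charges: Si4+ (Z=14), Al3+ (Z=13), Mg2+ (Z=12), Na+ (Z=11), F- (Z=9). Highest Z is smallest.
Ordering: Si4+ < Al3+ < Mg2+ < Na+ < F-. The second smallest is Al3+.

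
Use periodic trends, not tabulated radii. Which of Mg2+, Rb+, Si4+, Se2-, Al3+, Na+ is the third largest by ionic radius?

Na+

Electron counts and nuclear charges: Si4+: 10 e⁻, Z=14, Al3+: 10 e⁻, Z=13, Mg2+: 10 e⁻, Z=12, Na+: 10 e⁻, Z=11, Rb+: 36 e⁻, Z=37, Se2-: 36 e⁻, Z=34. Si4+ < Al3+ (isoelectronic, higher Z=14 is smaller); Al3+ < Mg2+ (both 10 e⁻, Z=13>12); Mg2+ < Na+ (isoelectronic, higher Z=12 is smaller); Na+ < Rb+ (same group, period 3 vs 5); Rb+ < Se2- (isoelectronic, higher Z=37 is smaller).
Ordering: Si4+ < Al3+ < Mg2+ < Na+ < Rb+ < Se2-. The third largest is Na+.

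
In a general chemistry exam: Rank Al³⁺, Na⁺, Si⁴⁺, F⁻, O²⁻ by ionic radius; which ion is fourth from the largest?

Al³⁺

All of these have 10 electrons (isoelectronic). With the same electron cloud, the ion with the most protons pulls it in tightest. Nuclear charges: Si⁴⁺ (Z=14), Al³⁺ (Z=13), Na⁺ (Z=11), F⁻ (Z=9), O²⁻ (Z=8). Highest Z is smallest.
That gives Si⁴⁺ < Al³⁺ < Na⁺ < F⁻ < O²⁻. From the largest end, number 4 is Al³⁺.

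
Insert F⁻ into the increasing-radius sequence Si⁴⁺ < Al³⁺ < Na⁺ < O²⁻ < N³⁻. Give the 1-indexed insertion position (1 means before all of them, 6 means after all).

4

All of these have 10 electrons (isoelectronic). With the same electron cloud, the ion with the most protons pulls it in tightest. Nuclear charges: Si⁴⁺ (Z=14), Al³⁺ (Z=13), Na⁺ (Z=11), F⁻ (Z=9), O²⁻ (Z=8), N³⁻ (Z=7). Highest Z is smallest.
Merged order: Si⁴⁺ < Al³⁺ < Na⁺ < F⁻ < O²⁻ < N³⁻ — F⁻ is number 4.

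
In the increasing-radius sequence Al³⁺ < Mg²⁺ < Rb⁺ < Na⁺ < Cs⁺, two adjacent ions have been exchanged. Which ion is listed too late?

Na⁺

Check each adjacent pair. Rb⁺ and Na⁺ are reversed: Na⁺ and Rb⁺ are in one column with the same charge; the lighter period-3 ion has 2 fewer shells and is smaller. No other neighbouring pair contradicts the periodic trends, so Na⁺ is the ion listed too late.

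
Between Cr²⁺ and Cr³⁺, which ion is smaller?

Cr³⁺

For a single element, ionic radius drops as positive charge rises — Cr³⁺ < Cr²⁺.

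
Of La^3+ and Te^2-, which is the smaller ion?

La^3+

These species are isoelectronic with 54 electrons. The only difference is the number of protons: La^3+ (Z=57), Te^2- (Z=52). The strongest nuclear pull (La^3+) gives the smallest ion.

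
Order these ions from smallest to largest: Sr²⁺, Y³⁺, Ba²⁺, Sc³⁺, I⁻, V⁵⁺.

First list Z and electron count for each: V⁵⁺: 18 e⁻, Z=23, Sc³⁺: 18 e⁻, Z=21, Y³⁺: 36 e⁻, Z=39, Sr²⁺: 36 e⁻, Z=38, Ba²⁺: 54 e⁻, Z=56, I⁻: 54 e⁻, Z=53. V⁵⁺ < Sc³⁺ (isoelectronic, higher Z=23 is smaller); Sc³⁺ < Y³⁺ (same group, period 4 vs 5); Y³⁺ < Sr²⁺ (isoelectronic, higher Z=39 is smaller); Sr²⁺ < Ba²⁺ (same group, 1 shell fewer); Ba²⁺ < I⁻ (isoelectronic, higher Z=56 is smaller).

V⁵⁺ < Sc³⁺ < Y³⁺ < Sr²⁺ < Ba²⁺ < I⁻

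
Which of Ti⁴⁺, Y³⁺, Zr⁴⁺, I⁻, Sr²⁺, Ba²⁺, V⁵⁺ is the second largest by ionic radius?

Ba²⁺

V⁵⁺ has 18 e⁻ (Z=23), Ti⁴⁺ has 18 e⁻ (Z=22), Zr⁴⁺ has 36 e⁻ (Z=40), Y³⁺ has 36 e⁻ (Z=39), Sr²⁺ has 36 e⁻ (Z=38), Ba²⁺ has 54 e⁻ (Z=56), I⁻ has 54 e⁻ (Z=53). V⁵⁺ < Ti⁴⁺ (isoelectronic, higher Z=23 is smaller); Ti⁴⁺ < Zr⁴⁺ (same group, period 4 vs 5); Zr⁴⁺ < Y³⁺ (isoelectronic, higher Z=40 is smaller); Y³⁺ < Sr²⁺ (isoelectronic, higher Z=39 is smaller); Sr²⁺ < Ba²⁺ (same group, 1 shell fewer); Ba²⁺ < I⁻ (both 54 e⁻, Z=56>53).
So the order is V⁵⁺ < Ti⁴⁺ < Zr⁴⁺ < Y³⁺ < Sr²⁺ < Ba²⁺ < I⁻; the 2nd-largest ion is Ba²⁺.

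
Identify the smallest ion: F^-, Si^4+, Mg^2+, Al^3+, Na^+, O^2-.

Si^4+

Each ion has 10 electrons. The ranking follows nuclear charge in reverse — greater Z gives a smaller radius. Si^4+ (Z=14), Al^3+ (Z=13), Mg^2+ (Z=12), Na^+ (Z=11), F^- (Z=9), O^2- (Z=8).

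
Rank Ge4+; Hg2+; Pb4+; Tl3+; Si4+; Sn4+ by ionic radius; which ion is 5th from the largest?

Ge4+

Work out protons and electrons: Si4+: 10 e⁻, Z=14, Ge4+: 28 e⁻, Z=32, Sn4+: 46 e⁻, Z=50, Pb4+: 78 e⁻, Z=82, Tl3+: 78 e⁻, Z=81, Hg2+: 78 e⁻, Z=80. Si4+ < Ge4+ (same group, period 3 vs 4); Ge4+ < Sn4+ (same group, period 4 vs 5); Sn4+ < Pb4+ (same group, period 5 vs 6); Pb4+ < Tl3+ (both 78 e⁻, Z=82>81); Tl3+ < Hg2+ (isoelectronic, higher Z=81 is smaller).
Ordering: Si4+ < Ge4+ < Sn4+ < Pb4+ < Tl3+ < Hg2+. The 5th largest is Ge4+.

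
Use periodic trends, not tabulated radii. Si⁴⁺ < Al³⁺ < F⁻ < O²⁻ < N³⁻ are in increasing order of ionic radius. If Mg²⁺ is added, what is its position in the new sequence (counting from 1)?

These species are isoelectronic with 10 electrons. The only difference is the number of protons: Si⁴⁺ (Z=14), Al³⁺ (Z=13), Mg²⁺ (Z=12), F⁻ (Z=9), O²⁻ (Z=8), N³⁻ (Z=7). The strongest nuclear pull (Si⁴⁺) gives the smallest ion.
Merged order: Si⁴⁺ < Al³⁺ < Mg²⁺ < F⁻ < O²⁻ < N³⁻ — Mg²⁺ is number 3.

3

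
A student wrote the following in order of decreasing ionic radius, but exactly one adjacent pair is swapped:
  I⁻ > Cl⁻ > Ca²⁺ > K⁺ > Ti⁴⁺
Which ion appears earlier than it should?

The pair Ca²⁺, K⁺ is the wrong way round — they are isoelectronic (18 e⁻) and Ca has more protons than K (20 vs 19), making Ca²⁺ smaller. All other adjacent pairs agree with periodic trends, so Ca²⁺ is the misplaced ion.

Ca²⁺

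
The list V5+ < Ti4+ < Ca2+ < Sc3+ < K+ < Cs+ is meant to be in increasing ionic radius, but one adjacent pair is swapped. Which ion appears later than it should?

Sc3+

Compare adjacent ions: both have 18 electrons but Z(Sc)=21 > Z(Ca)=20, so Sc3+ should be the smaller of the two — yet in this increasing list Ca2+ sits before Sc3+. Nothing else is reversed, so Sc3+ should move one place to the left.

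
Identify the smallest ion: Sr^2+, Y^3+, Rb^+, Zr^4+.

Zr^4+

All of these have 36 electrons (isoelectronic). With the same electron cloud, the ion with the most protons pulls it in tightest. Nuclear charges: Zr^4+ (Z=40), Y^3+ (Z=39), Sr^2+ (Z=38), Rb^+ (Z=37). Highest Z is smallest.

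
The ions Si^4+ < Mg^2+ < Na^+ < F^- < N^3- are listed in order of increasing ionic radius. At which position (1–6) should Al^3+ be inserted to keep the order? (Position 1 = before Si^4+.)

Each ion has 10 electrons. The ranking follows nuclear charge in reverse — greater Z gives a smaller radius. Si^4+ (Z=14), Al^3+ (Z=13), Mg^2+ (Z=12), Na^+ (Z=11), F^- (Z=9), N^3- (Z=7).
The complete sequence is Si^4+ < Al^3+ < Mg^2+ < Na^+ < F^- < N^3-. Al^3+ sits at position 2.

2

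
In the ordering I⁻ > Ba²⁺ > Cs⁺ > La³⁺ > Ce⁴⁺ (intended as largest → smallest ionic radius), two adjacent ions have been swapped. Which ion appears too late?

Cs⁺

The pair Ba²⁺, Cs⁺ is the wrong way round — they are isoelectronic (54 e⁻) and Ba has more protons than Cs (56 vs 55), making Ba²⁺ smaller. All other adjacent pairs agree with periodic trends, so Cs⁺ is the misplaced ion.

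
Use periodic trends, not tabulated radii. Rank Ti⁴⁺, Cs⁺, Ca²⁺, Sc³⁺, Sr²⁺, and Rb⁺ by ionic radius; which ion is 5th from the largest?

Sc³⁺

Tabulating Z and e⁻: Ti⁴⁺ (Z=22, 18 e⁻), Sc³⁺ (Z=21, 18 e⁻), Ca²⁺ (Z=20, 18 e⁻), Sr²⁺ (Z=38, 36 e⁻), Rb⁺ (Z=37, 36 e⁻), Cs⁺ (Z=55, 54 e⁻). Ti⁴⁺ < Sc³⁺ (isoelectronic, higher Z=22 is smaller); Sc³⁺ < Ca²⁺ (isoelectronic, higher Z=21 is smaller); Ca²⁺ < Sr²⁺ (same group, 1 shell fewer); Sr²⁺ < Rb⁺ (both 36 e⁻, Z=38>37); Rb⁺ < Cs⁺ (same group, 1 shell fewer).
Full ascending order: Ti⁴⁺ < Sc³⁺ < Ca²⁺ < Sr²⁺ < Rb⁺ < Cs⁺. Counting from the largest, position 5 is Sc³⁺.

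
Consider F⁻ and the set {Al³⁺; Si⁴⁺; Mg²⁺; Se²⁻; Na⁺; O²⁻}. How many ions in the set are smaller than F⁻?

4

Si⁴⁺ (Z=14, 10 e⁻), Al³⁺ (Z=13, 10 e⁻), Mg²⁺ (Z=12, 10 e⁻), Na⁺ (Z=11, 10 e⁻), F⁻ (Z=9, 10 e⁻), O²⁻ (Z=8, 10 e⁻), Se²⁻ (Z=34, 36 e⁻). Si⁴⁺ < Al³⁺ (isoelectronic, higher Z=14 is smaller); Al³⁺ < Mg²⁺ (both 10 e⁻, Z=13>12); Mg²⁺ < Na⁺ (both 10 e⁻, Z=12>11); Na⁺ < F⁻ (both 10 e⁻, Z=11>9); F⁻ < O²⁻ (isoelectronic, higher Z=9 is smaller); O²⁻ < Se²⁻ (same group, period 2 vs 4).
Overall: Si⁴⁺ < Al³⁺ < Mg²⁺ < Na⁺ < F⁻ < O²⁻ < Se²⁻. F⁻ has 4 below it and 2 above. Count: 4.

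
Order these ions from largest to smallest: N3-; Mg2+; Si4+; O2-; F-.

N3- > O2- > F- > Mg2+ > Si4+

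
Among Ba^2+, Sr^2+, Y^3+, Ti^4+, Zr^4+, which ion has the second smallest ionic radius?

First list Z and electron count for each: Ti^4+: 18 e⁻, Z=22, Zr^4+: 36 e⁻, Z=40, Y^3+: 36 e⁻, Z=39, Sr^2+: 36 e⁻, Z=38, Ba^2+: 54 e⁻, Z=56. Ti^4+ < Zr^4+ (same group, period 4 vs 5); Zr^4+ < Y^3+ (isoelectronic, higher Z=40 is smaller); Y^3+ < Sr^2+ (isoelectronic, higher Z=39 is smaller); Sr^2+ < Ba^2+ (same group, 1 shell fewer).
Ordering: Ti^4+ < Zr^4+ < Y^3+ < Sr^2+ < Ba^2+. The second smallest is Zr^4+.

Zr^4+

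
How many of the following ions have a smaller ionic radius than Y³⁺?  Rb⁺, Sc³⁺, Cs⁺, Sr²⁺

1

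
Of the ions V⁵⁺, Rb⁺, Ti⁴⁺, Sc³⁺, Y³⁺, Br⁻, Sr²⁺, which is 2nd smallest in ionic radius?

Electron counts and nuclear charges: V⁵⁺ (Z=23, 18 e⁻), Ti⁴⁺ (Z=22, 18 e⁻), Sc³⁺ (Z=21, 18 e⁻), Y³⁺ (Z=39, 36 e⁻), Sr²⁺ (Z=38, 36 e⁻), Rb⁺ (Z=37, 36 e⁻), Br⁻ (Z=35, 36 e⁻). V⁵⁺ < Ti⁴⁺ (both 18 e⁻, Z=23>22); Ti⁴⁺ < Sc³⁺ (both 18 e⁻, Z=22>21); Sc³⁺ < Y³⁺ (same group, 1 shell fewer); Y³⁺ < Sr²⁺ (both 36 e⁻, Z=39>38); Sr²⁺ < Rb⁺ (both 36 e⁻, Z=38>37); Rb⁺ < Br⁻ (isoelectronic, higher Z=37 is smaller).
So the order is V⁵⁺ < Ti⁴⁺ < Sc³⁺ < Y³⁺ < Sr²⁺ < Rb⁺ < Br⁻; the 2nd-smallest ion is Ti⁴⁺.

Ti⁴⁺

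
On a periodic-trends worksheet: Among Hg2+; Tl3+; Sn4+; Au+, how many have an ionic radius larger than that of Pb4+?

Work out protons and electrons: Sn4+ has 46 e⁻ (Z=50), Pb4+ has 78 e⁻ (Z=82), Tl3+ has 78 e⁻ (Z=81), Hg2+ has 78 e⁻ (Z=80), Au+ has 78 e⁻ (Z=79). Sn4+ < Pb4+ (same group, 1 shell fewer); Pb4+ < Tl3+ (isoelectronic, higher Z=82 is smaller); Tl3+ < Hg2+ (both 78 e⁻, Z=81>80); Hg2+ < Au+ (both 78 e⁻, Z=80>79).
Placing each against Pb4+: smaller — Sn4+; larger — Tl3+, Hg2+, Au+. Count: 3.

3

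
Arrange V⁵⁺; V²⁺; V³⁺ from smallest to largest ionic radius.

Same element, different charge: the more highly charged cation has fewer electrons and a greater effective nuclear charge per electron, making V⁵⁺ the smallest.

V⁵⁺ < V³⁺ < V²⁺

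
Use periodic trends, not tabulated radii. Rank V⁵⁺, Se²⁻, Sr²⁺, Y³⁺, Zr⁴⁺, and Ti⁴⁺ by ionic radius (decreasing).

Work out protons and electrons: V⁵⁺ has 18 e⁻ (Z=23), Ti⁴⁺ has 18 e⁻ (Z=22), Zr⁴⁺ has 36 e⁻ (Z=40), Y³⁺ has 36 e⁻ (Z=39), Sr²⁺ has 36 e⁻ (Z=38), Se²⁻ has 36 e⁻ (Z=34). V⁵⁺ < Ti⁴⁺ (isoelectronic, higher Z=23 is smaller); Ti⁴⁺ < Zr⁴⁺ (same group, period 4 vs 5); Zr⁴⁺ < Y³⁺ (isoelectronic, higher Z=40 is smaller); Y³⁺ < Sr²⁺ (both 36 e⁻, Z=39>38); Sr²⁺ < Se²⁻ (both 36 e⁻, Z=38>34).

Se²⁻ > Sr²⁺ > Y³⁺ > Zr⁴⁺ > Ti⁴⁺ > V⁵⁺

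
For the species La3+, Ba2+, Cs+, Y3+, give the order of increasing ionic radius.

Y3+ < La3+ < Ba2+ < Cs+

Tabulating Z and e⁻: Y3+ (Z=39, 36 e⁻), La3+ (Z=57, 54 e⁻), Ba2+ (Z=56, 54 e⁻), Cs+ (Z=55, 54 e⁻). Y3+ < La3+ (same group, 1 shell fewer); La3+ < Ba2+ (isoelectronic, higher Z=57 is smaller); Ba2+ < Cs+ (isoelectronic, higher Z=56 is smaller).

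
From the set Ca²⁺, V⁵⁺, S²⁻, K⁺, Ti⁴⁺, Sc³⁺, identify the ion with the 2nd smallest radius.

Ti⁴⁺

Isoelectronic series (18 e⁻ each). Size is set by nuclear charge: more protons means a smaller ion. V⁵⁺ (Z=23), Ti⁴⁺ (Z=22), Sc³⁺ (Z=21), Ca²⁺ (Z=20), K⁺ (Z=19), S²⁻ (Z=16).
Full ascending order: V⁵⁺ < Ti⁴⁺ < Sc³⁺ < Ca²⁺ < K⁺ < S²⁻. Counting from the smallest, position 2 is Ti⁴⁺.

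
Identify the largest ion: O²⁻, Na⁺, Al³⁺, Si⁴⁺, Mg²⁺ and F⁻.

O²⁻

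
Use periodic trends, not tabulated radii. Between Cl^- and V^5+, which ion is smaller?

Isoelectronic series (18 e⁻ each). Size is set by nuclear charge: more protons means a smaller ion. V^5+ (Z=23), Cl^- (Z=17).

V^5+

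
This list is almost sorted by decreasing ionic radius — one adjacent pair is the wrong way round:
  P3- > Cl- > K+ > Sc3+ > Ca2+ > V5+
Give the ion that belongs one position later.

The pair Sc3+, Ca2+ is the wrong way round — they are isoelectronic (18 e⁻) and Sc has more protons than Ca (21 vs 20), making Sc3+ smaller. All other adjacent pairs agree with periodic trends, so Sc3+ is the misplaced ion.

Sc3+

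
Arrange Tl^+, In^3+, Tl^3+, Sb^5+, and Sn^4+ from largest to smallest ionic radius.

Work out protons and electrons: Sb^5+ has 46 e⁻ (Z=51), Sn^4+ has 46 e⁻ (Z=50), In^3+ has 46 e⁻ (Z=49), Tl^3+ has 78 e⁻ (Z=81), Tl^+ has 80 e⁻ (Z=81). Sb^5+ < Sn^4+ (both 46 e⁻, Z=51>50); Sn^4+ < In^3+ (isoelectronic, higher Z=50 is smaller); In^3+ < Tl^3+ (same group, 1 shell fewer); Tl^3+ < Tl^+ (higher charge on the same element).

Tl^+ > Tl^3+ > In^3+ > Sn^4+ > Sb^5+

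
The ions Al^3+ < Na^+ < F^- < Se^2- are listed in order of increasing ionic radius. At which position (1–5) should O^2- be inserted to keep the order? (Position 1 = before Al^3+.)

Electron counts and nuclear charges: Al^3+ has 10 e⁻ (Z=13), Na^+ has 10 e⁻ (Z=11), F^- has 10 e⁻ (Z=9), O^2- has 10 e⁻ (Z=8), Se^2- has 36 e⁻ (Z=34). Al^3+ < Na^+ (isoelectronic, higher Z=13 is smaller); Na^+ < F^- (both 10 e⁻, Z=11>9); F^- < O^2- (isoelectronic, higher Z=9 is smaller); O^2- < Se^2- (same group, period 2 vs 4).
Putting O^2- in gives Al^3+ < Na^+ < F^- < O^2- < Se^2-; it lands at slot 4.

4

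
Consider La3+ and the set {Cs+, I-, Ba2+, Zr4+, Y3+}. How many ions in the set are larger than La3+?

3

Work out protons and electrons: Zr4+ has 36 e⁻ (Z=40), Y3+ has 36 e⁻ (Z=39), La3+ has 54 e⁻ (Z=57), Ba2+ has 54 e⁻ (Z=56), Cs+ has 54 e⁻ (Z=55), I- has 54 e⁻ (Z=53). Zr4+ < Y3+ (isoelectronic, higher Z=40 is smaller); Y3+ < La3+ (same group, 1 shell fewer); La3+ < Ba2+ (both 54 e⁻, Z=57>56); Ba2+ < Cs+ (isoelectronic, higher Z=56 is smaller); Cs+ < I- (isoelectronic, higher Z=55 is smaller).
Overall: Zr4+ < Y3+ < La3+ < Ba2+ < Cs+ < I-. La3+ has 2 below it and 3 above. So 3 are larger.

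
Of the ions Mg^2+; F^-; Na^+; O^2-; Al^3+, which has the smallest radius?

Isoelectronic series (10 e⁻ each). Size is set by nuclear charge: more protons means a smaller ion. Al^3+ (Z=13), Mg^2+ (Z=12), Na^+ (Z=11), F^- (Z=9), O^2- (Z=8).

Al^3+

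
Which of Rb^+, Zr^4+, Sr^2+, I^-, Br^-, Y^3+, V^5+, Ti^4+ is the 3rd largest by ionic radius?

Rb^+

Electron counts and nuclear charges: V^5+: 18 e⁻, Z=23, Ti^4+: 18 e⁻, Z=22, Zr^4+: 36 e⁻, Z=40, Y^3+: 36 e⁻, Z=39, Sr^2+: 36 e⁻, Z=38, Rb^+: 36 e⁻, Z=37, Br^-: 36 e⁻, Z=35, I^-: 54 e⁻, Z=53. V^5+ < Ti^4+ (isoelectronic, higher Z=23 is smaller); Ti^4+ < Zr^4+ (same group, 1 shell fewer); Zr^4+ < Y^3+ (isoelectronic, higher Z=40 is smaller); Y^3+ < Sr^2+ (isoelectronic, higher Z=39 is smaller); Sr^2+ < Rb^+ (isoelectronic, higher Z=38 is smaller); Rb^+ < Br^- (both 36 e⁻, Z=37>35); Br^- < I^- (same group, 1 shell fewer).
Ordering: V^5+ < Ti^4+ < Zr^4+ < Y^3+ < Sr^2+ < Rb^+ < Br^- < I^-. The 3rd largest is Rb^+.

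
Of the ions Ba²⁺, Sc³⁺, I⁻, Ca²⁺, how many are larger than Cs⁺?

Work out protons and electrons: Sc³⁺ has 18 e⁻ (Z=21), Ca²⁺ has 18 e⁻ (Z=20), Ba²⁺ has 54 e⁻ (Z=56), Cs⁺ has 54 e⁻ (Z=55), I⁻ has 54 e⁻ (Z=53). Sc³⁺ < Ca²⁺ (both 18 e⁻, Z=21>20); Ca²⁺ < Ba²⁺ (same group, 2 shells fewer); Ba²⁺ < Cs⁺ (both 54 e⁻, Z=56>55); Cs⁺ < I⁻ (isoelectronic, higher Z=55 is smaller).
Placing each against Cs⁺: smaller — Sc³⁺, Ca²⁺, Ba²⁺; larger — I⁻. So 1 is larger.

1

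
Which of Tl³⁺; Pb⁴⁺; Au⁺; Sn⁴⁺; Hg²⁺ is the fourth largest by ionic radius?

Work out protons and electrons: Sn⁴⁺: 46 e⁻, Z=50, Pb⁴⁺: 78 e⁻, Z=82, Tl³⁺: 78 e⁻, Z=81, Hg²⁺: 78 e⁻, Z=80, Au⁺: 78 e⁻, Z=79. Sn⁴⁺ < Pb⁴⁺ (same group, 1 shell fewer); Pb⁴⁺ < Tl³⁺ (isoelectronic, higher Z=82 is smaller); Tl³⁺ < Hg²⁺ (both 78 e⁻, Z=81>80); Hg²⁺ < Au⁺ (isoelectronic, higher Z=80 is smaller).
Ordering: Sn⁴⁺ < Pb⁴⁺ < Tl³⁺ < Hg²⁺ < Au⁺. The fourth largest is Pb⁴⁺.

Pb⁴⁺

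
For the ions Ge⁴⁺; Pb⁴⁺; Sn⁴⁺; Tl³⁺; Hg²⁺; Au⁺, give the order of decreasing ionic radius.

Ge⁴⁺ (Z=32, 28 e⁻), Sn⁴⁺ (Z=50, 46 e⁻), Pb⁴⁺ (Z=82, 78 e⁻), Tl³⁺ (Z=81, 78 e⁻), Hg²⁺ (Z=80, 78 e⁻), Au⁺ (Z=79, 78 e⁻). Ge⁴⁺ < Sn⁴⁺ (same group, period 4 vs 5); Sn⁴⁺ < Pb⁴⁺ (same group, period 5 vs 6); Pb⁴⁺ < Tl³⁺ (both 78 e⁻, Z=82>81); Tl³⁺ < Hg²⁺ (both 78 e⁻, Z=81>80); Hg²⁺ < Au⁺ (both 78 e⁻, Z=80>79).

Au⁺ > Hg²⁺ > Tl³⁺ > Pb⁴⁺ > Sn⁴⁺ > Ge⁴⁺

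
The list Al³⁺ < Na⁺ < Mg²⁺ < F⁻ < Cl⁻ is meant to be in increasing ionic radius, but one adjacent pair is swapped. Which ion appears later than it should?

Mg²⁺

Compare adjacent ions: both have 10 electrons but Z(Mg)=12 > Z(Na)=11, so Mg²⁺ should be the smaller of the two — yet in this increasing list Na⁺ sits before Mg²⁺. Nothing else is reversed, so Mg²⁺ should move one place to the left.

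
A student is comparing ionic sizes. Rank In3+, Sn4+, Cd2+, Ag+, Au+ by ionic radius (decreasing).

Au+ > Ag+ > Cd2+ > In3+ > Sn4+

First list Z and electron count for each: Sn4+ (Z=50, 46 e⁻), In3+ (Z=49, 46 e⁻), Cd2+ (Z=48, 46 e⁻), Ag+ (Z=47, 46 e⁻), Au+ (Z=79, 78 e⁻). Sn4+ < In3+ (both 46 e⁻, Z=50>49); In3+ < Cd2+ (both 46 e⁻, Z=49>48); Cd2+ < Ag+ (isoelectronic, higher Z=48 is smaller); Ag+ < Au+ (same group, 1 shell fewer).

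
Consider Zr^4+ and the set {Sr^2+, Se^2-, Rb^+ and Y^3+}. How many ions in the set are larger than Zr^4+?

4

All of these have 36 electrons (isoelectronic). With the same electron cloud, the ion with the most protons pulls it in tightest. Nuclear charges: Zr^4+ (Z=40), Y^3+ (Z=39), Sr^2+ (Z=38), Rb^+ (Z=37), Se^2- (Z=34). Highest Z is smallest.
Overall: Zr^4+ < Y^3+ < Sr^2+ < Rb^+ < Se^2-. Zr^4+ has 0 below it and 4 above. So 4 are larger.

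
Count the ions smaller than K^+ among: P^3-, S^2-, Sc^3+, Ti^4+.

All of these have 18 electrons (isoelectronic). With the same electron cloud, the ion with the most protons pulls it in tightest. Nuclear charges: Ti^4+ (Z=22), Sc^3+ (Z=21), K^+ (Z=19), S^2- (Z=16), P^3- (Z=15). Highest Z is smallest.
Overall: Ti^4+ < Sc^3+ < K^+ < S^2- < P^3-. K^+ has 2 below it and 2 above. So 2 are smaller.

2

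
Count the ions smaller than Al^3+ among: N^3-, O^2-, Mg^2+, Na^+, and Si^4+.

1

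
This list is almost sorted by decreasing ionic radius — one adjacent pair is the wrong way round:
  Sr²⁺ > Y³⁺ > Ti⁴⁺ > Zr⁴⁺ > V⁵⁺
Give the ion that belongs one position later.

Check each adjacent pair. Ti⁴⁺ and Zr⁴⁺ are reversed: both in group 4 with the same charge; Ti⁴⁺ (period 4) has the smaller radius. No other neighbouring pair contradicts the periodic trends, so Ti⁴⁺ is the ion listed too early.

Ti⁴⁺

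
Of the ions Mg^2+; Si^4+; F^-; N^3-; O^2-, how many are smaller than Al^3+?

1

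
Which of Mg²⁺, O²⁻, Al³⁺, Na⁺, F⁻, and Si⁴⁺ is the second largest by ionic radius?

Each ion has 10 electrons. The ranking follows nuclear charge in reverse — greater Z gives a smaller radius. Si⁴⁺ (Z=14), Al³⁺ (Z=13), Mg²⁺ (Z=12), Na⁺ (Z=11), F⁻ (Z=9), O²⁻ (Z=8).
So the order is Si⁴⁺ < Al³⁺ < Mg²⁺ < Na⁺ < F⁻ < O²⁻; the 2nd-largest ion is F⁻.

F⁻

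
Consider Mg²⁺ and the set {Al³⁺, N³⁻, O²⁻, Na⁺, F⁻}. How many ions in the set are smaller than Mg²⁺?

1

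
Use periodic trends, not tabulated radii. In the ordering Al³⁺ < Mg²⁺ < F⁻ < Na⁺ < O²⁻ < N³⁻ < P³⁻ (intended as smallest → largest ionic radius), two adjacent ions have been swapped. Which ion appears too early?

F⁻

Scanning neighbour by neighbour, only F⁻/Na⁺ violates a trend: both have 10 electrons but Z(Na)=11 > Z(F)=9, so Na⁺ should be the smaller of the two. That makes F⁻ the one sitting a position early relative to where it belongs.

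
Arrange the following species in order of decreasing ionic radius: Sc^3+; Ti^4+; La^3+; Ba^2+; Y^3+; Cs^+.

Tabulating Z and e⁻: Ti^4+ has 18 e⁻ (Z=22), Sc^3+ has 18 e⁻ (Z=21), Y^3+ has 36 e⁻ (Z=39), La^3+ has 54 e⁻ (Z=57), Ba^2+ has 54 e⁻ (Z=56), Cs^+ has 54 e⁻ (Z=55). Ti^4+ < Sc^3+ (both 18 e⁻, Z=22>21); Sc^3+ < Y^3+ (same group, period 4 vs 5); Y^3+ < La^3+ (same group, period 5 vs 6); La^3+ < Ba^2+ (isoelectronic, higher Z=57 is smaller); Ba^2+ < Cs^+ (both 54 e⁻, Z=56>55).

Cs^+ > Ba^2+ > La^3+ > Y^3+ > Sc^3+ > Ti^4+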